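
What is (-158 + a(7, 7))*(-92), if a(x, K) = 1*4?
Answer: 14168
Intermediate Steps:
a(x, K) = 4
(-158 + a(7, 7))*(-92) = (-158 + 4)*(-92) = -154*(-92) = 14168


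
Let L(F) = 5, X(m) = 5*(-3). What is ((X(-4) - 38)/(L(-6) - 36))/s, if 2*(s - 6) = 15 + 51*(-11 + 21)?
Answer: 106/16647 ≈ 0.0063675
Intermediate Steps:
X(m) = -15
s = 537/2 (s = 6 + (15 + 51*(-11 + 21))/2 = 6 + (15 + 51*10)/2 = 6 + (15 + 510)/2 = 6 + (½)*525 = 6 + 525/2 = 537/2 ≈ 268.50)
((X(-4) - 38)/(L(-6) - 36))/s = ((-15 - 38)/(5 - 36))/(537/2) = (-53/(-31))*(2/537) = -1/31*(-53)*(2/537) = (53/31)*(2/537) = 106/16647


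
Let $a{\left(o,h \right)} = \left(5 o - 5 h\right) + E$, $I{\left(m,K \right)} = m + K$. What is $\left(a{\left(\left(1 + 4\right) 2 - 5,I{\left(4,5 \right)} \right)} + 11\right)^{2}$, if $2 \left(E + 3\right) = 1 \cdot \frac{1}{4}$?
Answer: $\frac{9025}{64} \approx 141.02$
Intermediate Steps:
$E = - \frac{23}{8}$ ($E = -3 + \frac{1 \cdot \frac{1}{4}}{2} = -3 + \frac{1}{2} \cdot \frac{1}{4} = -3 + \frac{1}{8} = - \frac{23}{8} \approx -2.875$)
$I{\left(m,K \right)} = K + m$
$a{\left(o,h \right)} = - \frac{23}{8} - 5 h + 5 o$ ($a{\left(o,h \right)} = \left(5 o - 5 h\right) - \frac{23}{8} = \left(- 5 h + 5 o\right) - \frac{23}{8} = - \frac{23}{8} - 5 h + 5 o$)
$\left(a{\left(\left(1 + 4\right) 2 - 5,I{\left(4,5 \right)} \right)} + 11\right)^{2} = \left(\left(- \frac{23}{8} - 5 \left(5 + 4\right) + 5 \left(\left(1 + 4\right) 2 - 5\right)\right) + 11\right)^{2} = \left(\left(- \frac{23}{8} - 45 + 5 \left(5 \cdot 2 - 5\right)\right) + 11\right)^{2} = \left(\left(- \frac{23}{8} - 45 + 5 \left(10 - 5\right)\right) + 11\right)^{2} = \left(\left(- \frac{23}{8} - 45 + 5 \cdot 5\right) + 11\right)^{2} = \left(\left(- \frac{23}{8} - 45 + 25\right) + 11\right)^{2} = \left(- \frac{183}{8} + 11\right)^{2} = \left(- \frac{95}{8}\right)^{2} = \frac{9025}{64}$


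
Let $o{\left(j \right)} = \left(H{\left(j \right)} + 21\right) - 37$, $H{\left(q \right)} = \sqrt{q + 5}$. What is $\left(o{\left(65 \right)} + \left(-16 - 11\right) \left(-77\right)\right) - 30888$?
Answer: $-28825 + \sqrt{70} \approx -28817.0$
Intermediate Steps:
$H{\left(q \right)} = \sqrt{5 + q}$
$o{\left(j \right)} = -16 + \sqrt{5 + j}$ ($o{\left(j \right)} = \left(\sqrt{5 + j} + 21\right) - 37 = \left(21 + \sqrt{5 + j}\right) - 37 = -16 + \sqrt{5 + j}$)
$\left(o{\left(65 \right)} + \left(-16 - 11\right) \left(-77\right)\right) - 30888 = \left(\left(-16 + \sqrt{5 + 65}\right) + \left(-16 - 11\right) \left(-77\right)\right) - 30888 = \left(\left(-16 + \sqrt{70}\right) - -2079\right) - 30888 = \left(\left(-16 + \sqrt{70}\right) + 2079\right) - 30888 = \left(2063 + \sqrt{70}\right) - 30888 = -28825 + \sqrt{70}$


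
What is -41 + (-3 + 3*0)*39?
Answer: -158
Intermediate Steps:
-41 + (-3 + 3*0)*39 = -41 + (-3 + 0)*39 = -41 - 3*39 = -41 - 117 = -158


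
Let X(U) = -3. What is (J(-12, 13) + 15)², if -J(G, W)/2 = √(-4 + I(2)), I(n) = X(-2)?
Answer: 197 - 60*I*√7 ≈ 197.0 - 158.75*I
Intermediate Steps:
I(n) = -3
J(G, W) = -2*I*√7 (J(G, W) = -2*√(-4 - 3) = -2*I*√7)
(J(-12, 13) + 15)² = (-2*I*√7 + 15)² = (15 - 2*I*√7)²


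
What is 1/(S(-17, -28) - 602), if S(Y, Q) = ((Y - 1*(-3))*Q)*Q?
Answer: -1/11578 ≈ -8.6371e-5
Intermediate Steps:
S(Y, Q) = Q²*(3 + Y) (S(Y, Q) = ((Y + 3)*Q)*Q = ((3 + Y)*Q)*Q = (Q*(3 + Y))*Q = Q²*(3 + Y))
1/(S(-17, -28) - 602) = 1/((-28)²*(3 - 17) - 602) = 1/(784*(-14) - 602) = 1/(-10976 - 602) = 1/(-11578) = -1/11578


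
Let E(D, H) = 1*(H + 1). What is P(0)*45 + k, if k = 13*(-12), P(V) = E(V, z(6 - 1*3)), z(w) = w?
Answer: 24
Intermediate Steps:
E(D, H) = 1 + H (E(D, H) = 1*(1 + H) = 1 + H)
P(V) = 4 (P(V) = 1 + (6 - 1*3) = 1 + (6 - 3) = 1 + 3 = 4)
k = -156
P(0)*45 + k = 4*45 - 156 = 180 - 156 = 24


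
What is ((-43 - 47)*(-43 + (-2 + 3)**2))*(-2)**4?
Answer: 60480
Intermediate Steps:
((-43 - 47)*(-43 + (-2 + 3)**2))*(-2)**4 = -90*(-43 + 1**2)*16 = -90*(-43 + 1)*16 = -90*(-42)*16 = 3780*16 = 60480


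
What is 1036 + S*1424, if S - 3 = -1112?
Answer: -1578180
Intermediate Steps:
S = -1109 (S = 3 - 1112 = -1109)
1036 + S*1424 = 1036 - 1109*1424 = 1036 - 1579216 = -1578180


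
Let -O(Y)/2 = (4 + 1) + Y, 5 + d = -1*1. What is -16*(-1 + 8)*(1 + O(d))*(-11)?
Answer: 3696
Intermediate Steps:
d = -6 (d = -5 - 1*1 = -5 - 1 = -6)
O(Y) = -10 - 2*Y (O(Y) = -2*((4 + 1) + Y) = -2*(5 + Y) = -10 - 2*Y)
-16*(-1 + 8)*(1 + O(d))*(-11) = -16*(-1 + 8)*(1 + (-10 - 2*(-6)))*(-11) = -112*(1 + (-10 + 12))*(-11) = -112*(1 + 2)*(-11) = -112*3*(-11) = -16*21*(-11) = -336*(-11) = 3696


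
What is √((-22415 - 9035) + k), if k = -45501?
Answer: I*√76951 ≈ 277.4*I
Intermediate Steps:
√((-22415 - 9035) + k) = √((-22415 - 9035) - 45501) = √(-31450 - 45501) = √(-76951) = I*√76951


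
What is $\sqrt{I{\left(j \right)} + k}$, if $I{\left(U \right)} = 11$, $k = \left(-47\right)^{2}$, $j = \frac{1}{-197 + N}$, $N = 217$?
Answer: $2 \sqrt{555} \approx 47.117$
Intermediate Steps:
$j = \frac{1}{20}$ ($j = \frac{1}{-197 + 217} = \frac{1}{20} \approx 0.05$)
$k = 2209$
$\sqrt{I{\left(j \right)} + k} = \sqrt{11 + 2209} = \sqrt{2220} = 2 \sqrt{555}$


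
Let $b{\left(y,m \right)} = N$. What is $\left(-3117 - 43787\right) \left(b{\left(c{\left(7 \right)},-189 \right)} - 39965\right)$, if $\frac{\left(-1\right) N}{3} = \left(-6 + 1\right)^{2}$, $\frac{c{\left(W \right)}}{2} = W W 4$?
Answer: $1878036160$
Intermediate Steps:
$c{\left(W \right)} = 8 W^{2}$ ($c{\left(W \right)} = 2 W W 4 = 2 W^{2} \cdot 4 = 2 \cdot 4 W^{2} = 8 W^{2}$)
$N = -75$ ($N = - 3 \left(-6 + 1\right)^{2} = - 3 \left(-5\right)^{2} = \left(-3\right) 25 = -75$)
$b{\left(y,m \right)} = -75$
$\left(-3117 - 43787\right) \left(b{\left(c{\left(7 \right)},-189 \right)} - 39965\right) = \left(-3117 - 43787\right) \left(-75 - 39965\right) = \left(-46904\right) \left(-40040\right) = 1878036160$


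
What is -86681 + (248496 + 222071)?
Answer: 383886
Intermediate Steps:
-86681 + (248496 + 222071) = -86681 + 470567 = 383886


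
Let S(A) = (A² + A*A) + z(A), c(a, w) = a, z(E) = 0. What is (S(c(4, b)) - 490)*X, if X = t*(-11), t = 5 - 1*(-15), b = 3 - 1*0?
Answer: 100760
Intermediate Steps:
b = 3 (b = 3 + 0 = 3)
S(A) = 2*A² (S(A) = (A² + A*A) + 0 = (A² + A²) + 0 = 2*A² + 0 = 2*A²)
t = 20 (t = 5 + 15 = 20)
X = -220 (X = 20*(-11) = -220)
(S(c(4, b)) - 490)*X = (2*4² - 490)*(-220) = (2*16 - 490)*(-220) = (32 - 490)*(-220) = -458*(-220) = 100760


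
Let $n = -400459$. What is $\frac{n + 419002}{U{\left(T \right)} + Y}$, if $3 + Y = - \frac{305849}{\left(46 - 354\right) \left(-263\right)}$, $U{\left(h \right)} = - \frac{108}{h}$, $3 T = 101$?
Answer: $- \frac{151707774372}{81680257} \approx -1857.3$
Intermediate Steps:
$T = \frac{101}{3}$ ($T = \frac{1}{3} \cdot 101 = \frac{101}{3} \approx 33.667$)
$Y = - \frac{548861}{81004}$ ($Y = -3 - \frac{305849}{\left(46 - 354\right) \left(-263\right)} = -3 - \frac{305849}{\left(-308\right) \left(-263\right)} = -3 - \frac{305849}{81004} = - \frac{548861}{81004} \approx -6.7757$)
$\frac{n + 419002}{U{\left(T \right)} + Y} = \frac{-400459 + 419002}{- \frac{108}{\frac{101}{3}} - \frac{548861}{81004}} = \frac{18543}{\left(-108\right) \frac{3}{101} - \frac{548861}{81004}} = \frac{18543}{- \frac{324}{101} - \frac{548861}{81004}} = \frac{18543}{- \frac{81680257}{8181404}} = 18543 \left(- \frac{8181404}{81680257}\right) = - \frac{151707774372}{81680257}$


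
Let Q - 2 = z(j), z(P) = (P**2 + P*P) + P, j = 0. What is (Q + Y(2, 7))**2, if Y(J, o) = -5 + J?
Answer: 1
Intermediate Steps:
z(P) = P + 2*P**2 (z(P) = (P**2 + P**2) + P = 2*P**2 + P = P + 2*P**2)
Q = 2 (Q = 2 + 0*(1 + 2*0) = 2 + 0*(1 + 0) = 2 + 0*1 = 2 + 0 = 2)
(Q + Y(2, 7))**2 = (2 + (-5 + 2))**2 = (2 - 3)**2 = (-1)**2 = 1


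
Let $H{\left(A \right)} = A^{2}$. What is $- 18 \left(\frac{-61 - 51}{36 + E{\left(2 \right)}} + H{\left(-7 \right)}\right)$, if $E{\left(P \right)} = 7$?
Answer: $- \frac{35910}{43} \approx -835.12$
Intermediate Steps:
$- 18 \left(\frac{-61 - 51}{36 + E{\left(2 \right)}} + H{\left(-7 \right)}\right) = - 18 \left(\frac{-61 - 51}{36 + 7} + \left(-7\right)^{2}\right) = - 18 \left(- \frac{112}{43} + 49\right) = \left(-18\right) \frac{1995}{43} = - \frac{35910}{43}$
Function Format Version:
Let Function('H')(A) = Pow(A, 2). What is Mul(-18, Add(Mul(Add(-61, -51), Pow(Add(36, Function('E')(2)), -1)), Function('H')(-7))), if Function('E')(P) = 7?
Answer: Rational(-35910, 43) ≈ -835.12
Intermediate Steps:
Mul(-18, Add(Mul(Add(-61, -51), Pow(Add(36, Function('E')(2)), -1)), Function('H')(-7))) = Mul(-18, Add(Mul(Add(-61, -51), Pow(Add(36, 7), -1)), Pow(-7, 2))) = Mul(-18, Add(Mul(-112, Pow(43, -1)), 49)) = Mul(-18, Add(Mul(-112, Rational(1, 43)), 49)) = Mul(-18, Add(Rational(-112, 43), 49)) = Mul(-18, Rational(1995, 43)) = Rational(-35910, 43)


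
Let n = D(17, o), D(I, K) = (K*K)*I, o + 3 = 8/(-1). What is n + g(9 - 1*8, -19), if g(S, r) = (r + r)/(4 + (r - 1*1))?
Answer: 16475/8 ≈ 2059.4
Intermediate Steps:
o = -11 (o = -3 + 8/(-1) = -3 + 8*(-1) = -3 - 8 = -11)
g(S, r) = 2*r/(3 + r) (g(S, r) = (2*r)/(4 + (r - 1)) = (2*r)/(4 + (-1 + r)) = (2*r)/(3 + r) = 2*r/(3 + r))
D(I, K) = I*K**2 (D(I, K) = K**2*I = I*K**2)
n = 2057 (n = 17*(-11)**2 = 17*121 = 2057)
n + g(9 - 1*8, -19) = 2057 + 2*(-19)/(3 - 19) = 2057 + 2*(-19)/(-16) = 2057 + 2*(-19)*(-1/16) = 2057 + 19/8 = 16475/8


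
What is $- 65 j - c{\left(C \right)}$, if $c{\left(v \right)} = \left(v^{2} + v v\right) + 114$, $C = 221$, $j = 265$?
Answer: $-115021$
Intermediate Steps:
$c{\left(v \right)} = 114 + 2 v^{2}$ ($c{\left(v \right)} = \left(v^{2} + v^{2}\right) + 114 = 2 v^{2} + 114 = 114 + 2 v^{2}$)
$- 65 j - c{\left(C \right)} = \left(-65\right) 265 - \left(114 + 2 \cdot 221^{2}\right) = -17225 - \left(114 + 2 \cdot 48841\right) = -17225 - \left(114 + 97682\right) = -17225 - 97796 = -115021$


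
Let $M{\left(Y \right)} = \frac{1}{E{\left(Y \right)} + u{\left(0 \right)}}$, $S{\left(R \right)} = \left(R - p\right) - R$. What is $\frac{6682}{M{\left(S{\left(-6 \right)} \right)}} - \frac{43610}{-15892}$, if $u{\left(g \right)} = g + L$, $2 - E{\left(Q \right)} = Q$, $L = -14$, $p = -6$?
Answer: $- \frac{955691291}{7946} \approx -1.2027 \cdot 10^{5}$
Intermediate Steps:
$E{\left(Q \right)} = 2 - Q$
$u{\left(g \right)} = -14 + g$ ($u{\left(g \right)} = g - 14 = -14 + g$)
$S{\left(R \right)} = 6$ ($S{\left(R \right)} = \left(R - -6\right) - R = \left(R + 6\right) - R = \left(6 + R\right) - R = 6$)
$M{\left(Y \right)} = \frac{1}{-12 - Y}$ ($M{\left(Y \right)} = \frac{1}{\left(2 - Y\right) + \left(-14 + 0\right)} = \frac{1}{\left(2 - Y\right) - 14} = \frac{1}{-12 - Y}$)
$\frac{6682}{M{\left(S{\left(-6 \right)} \right)}} - \frac{43610}{-15892} = \frac{6682}{\left(-1\right) \frac{1}{12 + 6}} - \frac{43610}{-15892} = \frac{6682}{\left(-1\right) \frac{1}{18}} - - \frac{21805}{7946} = \frac{6682}{\left(-1\right) \frac{1}{18}} + \frac{21805}{7946} = \frac{6682}{- \frac{1}{18}} + \frac{21805}{7946} = 6682 \left(-18\right) + \frac{21805}{7946} = -120276 + \frac{21805}{7946} = - \frac{955691291}{7946}$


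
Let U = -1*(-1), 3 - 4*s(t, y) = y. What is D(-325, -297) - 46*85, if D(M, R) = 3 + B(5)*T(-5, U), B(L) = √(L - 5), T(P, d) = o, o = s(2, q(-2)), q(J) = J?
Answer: -3907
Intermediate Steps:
s(t, y) = ¾ - y/4
U = 1
o = 5/4 (o = ¾ - ¼*(-2) = ¾ + ½ = 5/4 ≈ 1.2500)
T(P, d) = 5/4
B(L) = √(-5 + L)
D(M, R) = 3 (D(M, R) = 3 + √(-5 + 5)*(5/4) = 3 + √0*(5/4) = 3 + 0*(5/4) = 3 + 0 = 3)
D(-325, -297) - 46*85 = 3 - 46*85 = 3 - 3910 = -3907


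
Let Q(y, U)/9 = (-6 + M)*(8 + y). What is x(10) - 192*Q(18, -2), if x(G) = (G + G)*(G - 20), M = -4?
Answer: 449080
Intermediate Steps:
Q(y, U) = -720 - 90*y (Q(y, U) = 9*((-6 - 4)*(8 + y)) = 9*(-10*(8 + y)) = 9*(-80 - 10*y) = -720 - 90*y)
x(G) = 2*G*(-20 + G) (x(G) = (2*G)*(-20 + G) = 2*G*(-20 + G))
x(10) - 192*Q(18, -2) = 2*10*(-20 + 10) - 192*(-720 - 90*18) = 2*10*(-10) - 192*(-720 - 1620) = -200 - 192*(-2340) = -200 + 449280 = 449080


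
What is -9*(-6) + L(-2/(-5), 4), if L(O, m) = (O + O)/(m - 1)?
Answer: 814/15 ≈ 54.267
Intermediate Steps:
L(O, m) = 2*O/(-1 + m) (L(O, m) = (2*O)/(-1 + m) = 2*O/(-1 + m))
-9*(-6) + L(-2/(-5), 4) = -9*(-6) + 2*(-2/(-5))/(-1 + 4) = 54 + 2*(-2*(-⅕))/3 = 54 + 2*(⅖)*(⅓) = 54 + 4/15 = 814/15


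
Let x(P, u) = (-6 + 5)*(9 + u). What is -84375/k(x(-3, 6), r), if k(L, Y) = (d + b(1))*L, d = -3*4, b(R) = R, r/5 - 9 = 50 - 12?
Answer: -5625/11 ≈ -511.36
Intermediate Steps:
r = 235 (r = 45 + 5*(50 - 12) = 45 + 5*38 = 45 + 190 = 235)
d = -12 (d = -1*12 = -12)
x(P, u) = -9 - u (x(P, u) = -(9 + u) = -9 - u)
k(L, Y) = -11*L (k(L, Y) = (-12 + 1)*L = -11*L)
-84375/k(x(-3, 6), r) = -84375*(-1/(11*(-9 - 1*6))) = -84375*(-1/(11*(-9 - 6))) = -84375/((-11*(-15))) = -84375/165 = -84375*1/165 = -5625/11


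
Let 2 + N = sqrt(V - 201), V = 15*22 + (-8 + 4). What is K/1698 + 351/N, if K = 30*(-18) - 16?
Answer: 562360/102729 + 1755*sqrt(5)/121 ≈ 37.906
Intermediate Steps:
V = 326 (V = 330 - 4 = 326)
K = -556 (K = -540 - 16 = -556)
N = -2 + 5*sqrt(5) (N = -2 + sqrt(326 - 201) = -2 + sqrt(125) = -2 + 5*sqrt(5) ≈ 9.1803)
K/1698 + 351/N = -556/1698 + 351/(-2 + 5*sqrt(5)) = -556*1/1698 + 351/(-2 + 5*sqrt(5)) = -278/849 + 351/(-2 + 5*sqrt(5))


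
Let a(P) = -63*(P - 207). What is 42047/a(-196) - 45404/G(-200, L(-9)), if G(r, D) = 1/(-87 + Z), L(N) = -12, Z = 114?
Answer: -31124536165/25389 ≈ -1.2259e+6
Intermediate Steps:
G(r, D) = 1/27 (G(r, D) = 1/(-87 + 114) = 1/27)
a(P) = 13041 - 63*P (a(P) = -63*(-207 + P) = 13041 - 63*P)
42047/a(-196) - 45404/G(-200, L(-9)) = 42047/(13041 - 63*(-196)) - 45404/1/27 = 42047/(13041 + 12348) - 45404*27 = 42047/25389 - 1225908 = -31124536165/25389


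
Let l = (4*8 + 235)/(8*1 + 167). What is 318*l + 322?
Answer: 141256/175 ≈ 807.18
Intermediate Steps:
l = 267/175 (l = (32 + 235)/(8 + 167) = 267/175 ≈ 1.5257)
318*l + 322 = 318*(267/175) + 322 = 84906/175 + 322 = 141256/175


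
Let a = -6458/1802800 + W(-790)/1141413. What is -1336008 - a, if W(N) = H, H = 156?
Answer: -35245592756092857/26381273800 ≈ -1.3360e+6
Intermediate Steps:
W(N) = 156
a = -90897543/26381273800 (a = -6458/1802800 + 156/1141413 = -6458*1/1802800 + 156*(1/1141413) = -3229/901400 + 4/29267 = -90897543/26381273800 ≈ -0.0034455)
-1336008 - a = -1336008 - 1*(-90897543/26381273800) = -1336008 + 90897543/26381273800 = -35245592756092857/26381273800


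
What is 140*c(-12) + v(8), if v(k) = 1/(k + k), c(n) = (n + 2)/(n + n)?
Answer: 2803/48 ≈ 58.396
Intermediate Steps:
c(n) = (2 + n)/(2*n) (c(n) = (2 + n)/((2*n)) = (2 + n)*(1/(2*n)) = (2 + n)/(2*n))
v(k) = 1/(2*k)
140*c(-12) + v(8) = 140*((½)*(2 - 12)/(-12)) + (½)/8 = 140*((½)*(-1/12)*(-10)) + (½)*(⅛) = 140*(5/12) + 1/16 = 175/3 + 1/16 = 2803/48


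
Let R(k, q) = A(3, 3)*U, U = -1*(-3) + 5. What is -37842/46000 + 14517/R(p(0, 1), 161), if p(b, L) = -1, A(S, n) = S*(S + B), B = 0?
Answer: 2309227/11500 ≈ 200.80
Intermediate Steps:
A(S, n) = S² (A(S, n) = S*(S + 0) = S*S = S²)
U = 8 (U = 3 + 5 = 8)
R(k, q) = 72 (R(k, q) = 3²*8 = 9*8 = 72)
-37842/46000 + 14517/R(p(0, 1), 161) = -37842/46000 + 14517/72 = -37842*1/46000 + 14517*(1/72) = -18921/23000 + 1613/8 = 2309227/11500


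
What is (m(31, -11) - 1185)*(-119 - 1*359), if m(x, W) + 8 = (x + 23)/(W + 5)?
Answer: 574556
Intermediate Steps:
m(x, W) = -8 + (23 + x)/(5 + W) (m(x, W) = -8 + (x + 23)/(W + 5) = -8 + (23 + x)/(5 + W))
(m(31, -11) - 1185)*(-119 - 1*359) = ((-17 + 31 - 8*(-11))/(5 - 11) - 1185)*(-119 - 1*359) = ((-17 + 31 + 88)/(-6) - 1185)*(-119 - 359) = (-1/6*102 - 1185)*(-478) = (-17 - 1185)*(-478) = -1202*(-478) = 574556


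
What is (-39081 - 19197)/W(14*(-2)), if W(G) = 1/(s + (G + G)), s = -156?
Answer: 12354936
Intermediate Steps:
W(G) = 1/(-156 + 2*G) (W(G) = 1/(-156 + (G + G)) = 1/(-156 + 2*G))
(-39081 - 19197)/W(14*(-2)) = (-39081 - 19197)/((1/(2*(-78 + 14*(-2))))) = -58278/(1/(2*(-78 - 28))) = -58278/((½)/(-106)) = -58278/((½)*(-1/106)) = -58278/(-1/212) = -58278*(-212) = 12354936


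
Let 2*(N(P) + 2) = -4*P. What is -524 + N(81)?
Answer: -688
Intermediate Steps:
N(P) = -2 - 2*P (N(P) = -2 + (-4*P)/2 = -2 - 2*P)
-524 + N(81) = -524 + (-2 - 2*81) = -524 + (-2 - 162) = -524 - 164 = -688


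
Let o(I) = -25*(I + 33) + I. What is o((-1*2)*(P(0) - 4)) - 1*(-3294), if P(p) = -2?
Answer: 2181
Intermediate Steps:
o(I) = -825 - 24*I (o(I) = -25*(33 + I) + I = (-825 - 25*I) + I = -825 - 24*I)
o((-1*2)*(P(0) - 4)) - 1*(-3294) = (-825 - 24*(-1*2)*(-2 - 4)) - 1*(-3294) = (-825 - (-48)*(-6)) + 3294 = (-825 - 24*12) + 3294 = (-825 - 288) + 3294 = -1113 + 3294 = 2181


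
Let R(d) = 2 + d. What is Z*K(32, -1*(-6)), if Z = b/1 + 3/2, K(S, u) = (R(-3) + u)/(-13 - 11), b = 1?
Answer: -25/48 ≈ -0.52083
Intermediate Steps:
K(S, u) = 1/24 - u/24 (K(S, u) = ((2 - 3) + u)/(-13 - 11) = (-1 + u)/(-24) = (-1 + u)*(-1/24) = 1/24 - u/24)
Z = 5/2 (Z = 1/1 + 3/2 = 1*1 + 3*(½) = 1 + 3/2 = 5/2 ≈ 2.5000)
Z*K(32, -1*(-6)) = 5*(1/24 - (-1)*(-6)/24)/2 = 5*(1/24 - 1/24*6)/2 = 5*(1/24 - ¼)/2 = (5/2)*(-5/24) = -25/48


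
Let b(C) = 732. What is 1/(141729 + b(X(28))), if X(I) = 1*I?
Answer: 1/142461 ≈ 7.0195e-6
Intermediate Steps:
X(I) = I
1/(141729 + b(X(28))) = 1/(141729 + 732) = 1/142461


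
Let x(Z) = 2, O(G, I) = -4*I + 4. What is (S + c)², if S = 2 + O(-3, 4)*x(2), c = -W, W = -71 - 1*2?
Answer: 2601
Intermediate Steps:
W = -73 (W = -71 - 2 = -73)
O(G, I) = 4 - 4*I
c = 73 (c = -1*(-73) = 73)
S = -22 (S = 2 + (4 - 4*4)*2 = 2 + (4 - 16)*2 = 2 - 12*2 = 2 - 24 = -22)
(S + c)² = (-22 + 73)² = 51² = 2601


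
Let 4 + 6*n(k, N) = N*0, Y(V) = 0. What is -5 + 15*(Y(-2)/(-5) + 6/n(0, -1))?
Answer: -140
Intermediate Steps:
n(k, N) = -⅔ (n(k, N) = -⅔ + (N*0)/6 = -⅔ + (⅙)*0 = -⅔ + 0 = -⅔)
-5 + 15*(Y(-2)/(-5) + 6/n(0, -1)) = -5 + 15*(0/(-5) + 6/(-⅔)) = -5 + 15*(0*(-⅕) + 6*(-3/2)) = -5 + 15*(0 - 9) = -5 + 15*(-9) = -5 - 135 = -140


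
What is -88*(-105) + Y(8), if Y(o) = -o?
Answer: 9232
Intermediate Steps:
-88*(-105) + Y(8) = -88*(-105) - 1*8 = 9240 - 8 = 9232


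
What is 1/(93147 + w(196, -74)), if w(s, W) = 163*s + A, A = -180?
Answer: 1/124915 ≈ 8.0054e-6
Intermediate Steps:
w(s, W) = -180 + 163*s (w(s, W) = 163*s - 180 = -180 + 163*s)
1/(93147 + w(196, -74)) = 1/(93147 + (-180 + 163*196)) = 1/(93147 + (-180 + 31948)) = 1/(93147 + 31768) = 1/124915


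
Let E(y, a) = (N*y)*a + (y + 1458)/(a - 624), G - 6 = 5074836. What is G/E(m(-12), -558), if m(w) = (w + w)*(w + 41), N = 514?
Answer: 999743874/39325366817 ≈ 0.025422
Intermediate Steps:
m(w) = 2*w*(41 + w) (m(w) = (2*w)*(41 + w) = 2*w*(41 + w))
G = 5074842 (G = 6 + 5074836 = 5074842)
E(y, a) = (1458 + y)/(-624 + a) + 514*a*y (E(y, a) = (514*y)*a + (y + 1458)/(a - 624) = 514*a*y + (1458 + y)/(-624 + a) = (1458 + y)/(-624 + a) + 514*a*y)
G/E(m(-12), -558) = 5074842/(((1458 + 2*(-12)*(41 - 12) - 320736*(-558)*2*(-12)*(41 - 12) + 514*(2*(-12)*(41 - 12))*(-558)²)/(-624 - 558))) = 5074842/(((1458 + 2*(-12)*29 - 320736*(-558)*2*(-12)*29 + 514*(2*(-12)*29)*311364)/(-1182))) = 5074842/((-(1458 - 696 - 320736*(-558)*(-696) + 514*(-696)*311364)/1182)) = 5074842/((-(1458 - 696 - 124563598848 - 111388602816)/1182)) = 5074842/((-1/1182*(-235952200902))) = 5074842/(39325366817/197) = 5074842*(197/39325366817) = 999743874/39325366817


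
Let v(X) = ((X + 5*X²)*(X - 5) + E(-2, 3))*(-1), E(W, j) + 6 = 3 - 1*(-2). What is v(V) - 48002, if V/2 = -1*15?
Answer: 108449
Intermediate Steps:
V = -30 (V = 2*(-1*15) = 2*(-15) = -30)
E(W, j) = -1 (E(W, j) = -6 + (3 - 1*(-2)) = -6 + (3 + 2) = -6 + 5 = -1)
v(X) = 1 - (-5 + X)*(X + 5*X²) (v(X) = ((X + 5*X²)*(X - 5) - 1)*(-1) = ((X + 5*X²)*(-5 + X) - 1)*(-1) = ((-5 + X)*(X + 5*X²) - 1)*(-1) = (-1 + (-5 + X)*(X + 5*X²))*(-1) = 1 - (-5 + X)*(X + 5*X²))
v(V) - 48002 = (1 - 5*(-30)³ + 5*(-30) + 24*(-30)²) - 48002 = (1 - 5*(-27000) - 150 + 24*900) - 48002 = (1 + 135000 - 150 + 21600) - 48002 = 156451 - 48002 = 108449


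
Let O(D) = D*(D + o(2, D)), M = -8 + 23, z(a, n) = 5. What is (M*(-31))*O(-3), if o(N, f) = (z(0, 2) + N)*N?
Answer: 15345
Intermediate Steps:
M = 15
o(N, f) = N*(5 + N) (o(N, f) = (5 + N)*N = N*(5 + N))
O(D) = D*(14 + D) (O(D) = D*(D + 2*(5 + 2)) = D*(D + 2*7) = D*(D + 14) = D*(14 + D))
(M*(-31))*O(-3) = (15*(-31))*(-3*(14 - 3)) = -(-1395)*11 = -465*(-33) = 15345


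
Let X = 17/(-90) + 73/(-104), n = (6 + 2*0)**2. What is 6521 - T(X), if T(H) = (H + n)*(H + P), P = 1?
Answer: 142741587479/21902400 ≈ 6517.2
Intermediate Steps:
n = 36 (n = (6 + 0)**2 = 6**2 = 36)
X = -4169/4680 (X = 17*(-1/90) + 73*(-1/104) = -17/90 - 73/104 = -4169/4680 ≈ -0.89081)
T(H) = (1 + H)*(36 + H) (T(H) = (H + 36)*(H + 1) = (36 + H)*(1 + H) = (1 + H)*(36 + H))
6521 - T(X) = 6521 - (36 + (-4169/4680)**2 + 37*(-4169/4680)) = 6521 - (36 + 17380561/21902400 - 154253/4680) = 6521 - 1*83962921/21902400 = 6521 - 83962921/21902400 = 142741587479/21902400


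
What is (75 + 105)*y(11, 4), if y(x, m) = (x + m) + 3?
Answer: 3240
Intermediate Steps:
y(x, m) = 3 + m + x (y(x, m) = (m + x) + 3 = 3 + m + x)
(75 + 105)*y(11, 4) = (75 + 105)*(3 + 4 + 11) = 180*18 = 3240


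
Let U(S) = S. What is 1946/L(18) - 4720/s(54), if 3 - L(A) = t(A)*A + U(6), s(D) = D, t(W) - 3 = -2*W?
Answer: -447406/5319 ≈ -84.115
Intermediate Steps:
t(W) = 3 - 2*W
L(A) = -3 - A*(3 - 2*A) (L(A) = 3 - ((3 - 2*A)*A + 6) = 3 - (A*(3 - 2*A) + 6) = 3 - (6 + A*(3 - 2*A)) = 3 + (-6 - A*(3 - 2*A)) = -3 - A*(3 - 2*A))
1946/L(18) - 4720/s(54) = 1946/(-3 + 18*(-3 + 2*18)) - 4720/54 = 1946/(-3 + 18*(-3 + 36)) - 4720*1/54 = 1946/(-3 + 18*33) - 2360/27 = 1946/(-3 + 594) - 2360/27 = 1946/591 - 2360/27 = -447406/5319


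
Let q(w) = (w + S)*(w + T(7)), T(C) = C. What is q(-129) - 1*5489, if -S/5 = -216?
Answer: -121511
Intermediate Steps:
S = 1080 (S = -5*(-216) = 1080)
q(w) = (7 + w)*(1080 + w) (q(w) = (w + 1080)*(w + 7) = (1080 + w)*(7 + w) = (7 + w)*(1080 + w))
q(-129) - 1*5489 = (7560 + (-129)² + 1087*(-129)) - 1*5489 = (7560 + 16641 - 140223) - 5489 = -116022 - 5489 = -121511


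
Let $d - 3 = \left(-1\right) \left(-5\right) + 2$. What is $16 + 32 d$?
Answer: $336$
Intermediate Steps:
$d = 10$ ($d = 3 + \left(\left(-1\right) \left(-5\right) + 2\right) = 3 + \left(5 + 2\right) = 3 + 7 = 10$)
$16 + 32 d = 16 + 32 \cdot 10 = 16 + 320 = 336$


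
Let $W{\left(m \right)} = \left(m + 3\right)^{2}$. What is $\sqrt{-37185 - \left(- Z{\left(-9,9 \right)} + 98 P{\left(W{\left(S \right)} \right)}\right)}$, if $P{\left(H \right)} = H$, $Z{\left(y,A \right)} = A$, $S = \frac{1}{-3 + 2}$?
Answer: $8 i \sqrt{587} \approx 193.82 i$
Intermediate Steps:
$S = -1$ ($S = \frac{1}{-1} = -1$)
$W{\left(m \right)} = \left(3 + m\right)^{2}$
$\sqrt{-37185 - \left(- Z{\left(-9,9 \right)} + 98 P{\left(W{\left(S \right)} \right)}\right)} = \sqrt{-37185 + \left(- 98 \left(3 - 1\right)^{2} + 9\right)} = \sqrt{-37185 + \left(- 98 \cdot 2^{2} + 9\right)} = \sqrt{-37185 + \left(\left(-98\right) 4 + 9\right)} = \sqrt{-37185 + \left(-392 + 9\right)} = \sqrt{-37185 - 383} = \sqrt{-37568} = 8 i \sqrt{587}$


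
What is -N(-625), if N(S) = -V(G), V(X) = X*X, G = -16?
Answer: 256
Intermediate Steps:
V(X) = X**2
N(S) = -256 (N(S) = -1*(-16)**2 = -1*256 = -256)
-N(-625) = -1*(-256) = 256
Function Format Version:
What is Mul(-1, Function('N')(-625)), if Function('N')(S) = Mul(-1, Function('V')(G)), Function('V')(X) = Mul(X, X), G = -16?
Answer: 256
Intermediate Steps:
Function('V')(X) = Pow(X, 2)
Function('N')(S) = -256 (Function('N')(S) = Mul(-1, Pow(-16, 2)) = Mul(-1, 256) = -256)
Mul(-1, Function('N')(-625)) = Mul(-1, -256) = 256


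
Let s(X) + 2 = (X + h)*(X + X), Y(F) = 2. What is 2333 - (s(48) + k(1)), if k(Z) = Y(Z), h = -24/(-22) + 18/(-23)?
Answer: -583063/253 ≈ -2304.6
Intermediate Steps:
h = 78/253 (h = -24*(-1/22) + 18*(-1/23) = 12/11 - 18/23 = 78/253 ≈ 0.30830)
k(Z) = 2
s(X) = -2 + 2*X*(78/253 + X) (s(X) = -2 + (X + 78/253)*(X + X) = -2 + (78/253 + X)*(2*X) = -2 + 2*X*(78/253 + X))
2333 - (s(48) + k(1)) = 2333 - ((-2 + 2*48² + (156/253)*48) + 2) = 2333 - ((-2 + 2*2304 + 7488/253) + 2) = 2333 - ((-2 + 4608 + 7488/253) + 2) = 2333 - (1172806/253 + 2) = 2333 - 1*1173312/253 = 2333 - 1173312/253 = -583063/253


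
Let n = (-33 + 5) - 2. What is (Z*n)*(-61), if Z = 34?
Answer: 62220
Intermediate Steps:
n = -30 (n = -28 - 2 = -30)
(Z*n)*(-61) = (34*(-30))*(-61) = -1020*(-61) = 62220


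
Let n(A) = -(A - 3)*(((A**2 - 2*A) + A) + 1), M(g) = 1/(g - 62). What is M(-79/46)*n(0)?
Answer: -46/977 ≈ -0.047083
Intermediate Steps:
M(g) = 1/(-62 + g)
n(A) = -(-3 + A)*(1 + A**2 - A) (n(A) = -(-3 + A)*((A**2 - A) + 1) = -(-3 + A)*(1 + A**2 - A))
M(-79/46)*n(0) = (3 - 1*0**3 - 4*0 + 4*0**2)/(-62 - 79/46) = (3 - 1*0 + 0 + 4*0)/(-62 - 79*1/46) = (3 + 0 + 0 + 0)/(-62 - 79/46) = 3/(-2931/46) = -46/2931*3 = -46/977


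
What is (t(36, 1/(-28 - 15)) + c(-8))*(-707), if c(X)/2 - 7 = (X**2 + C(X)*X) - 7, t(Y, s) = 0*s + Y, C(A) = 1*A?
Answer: -206444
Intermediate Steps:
C(A) = A
t(Y, s) = Y (t(Y, s) = 0 + Y = Y)
c(X) = 4*X**2 (c(X) = 14 + 2*((X**2 + X*X) - 7) = 14 + 2*((X**2 + X**2) - 7) = 14 + 2*(2*X**2 - 7) = 14 + 2*(-7 + 2*X**2) = 14 + (-14 + 4*X**2) = 4*X**2)
(t(36, 1/(-28 - 15)) + c(-8))*(-707) = (36 + 4*(-8)**2)*(-707) = (36 + 4*64)*(-707) = (36 + 256)*(-707) = 292*(-707) = -206444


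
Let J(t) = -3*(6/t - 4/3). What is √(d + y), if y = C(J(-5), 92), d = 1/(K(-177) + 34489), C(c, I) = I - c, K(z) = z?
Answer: √621033003410/85780 ≈ 9.1870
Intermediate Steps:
J(t) = 4 - 18/t (J(t) = -3*(6/t - 4*⅓) = -3*(6/t - 4/3) = -3*(-4/3 + 6/t) = 4 - 18/t)
d = 1/34312 (d = 1/(-177 + 34489) = 1/34312 ≈ 2.9144e-5)
y = 422/5 (y = 92 - (4 - 18/(-5)) = 92 - (4 - 18*(-⅕)) = 92 - (4 + 18/5) = 92 - 1*38/5 = 92 - 38/5 = 422/5 ≈ 84.400)
√(d + y) = √(1/34312 + 422/5) = √(14479669/171560) = √621033003410/85780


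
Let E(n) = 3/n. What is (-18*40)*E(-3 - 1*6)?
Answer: 240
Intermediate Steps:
(-18*40)*E(-3 - 1*6) = (-18*40)*(3/(-3 - 1*6)) = -2160/(-3 - 6) = -2160/(-9) = -2160*(-1)/9 = -720*(-⅓) = 240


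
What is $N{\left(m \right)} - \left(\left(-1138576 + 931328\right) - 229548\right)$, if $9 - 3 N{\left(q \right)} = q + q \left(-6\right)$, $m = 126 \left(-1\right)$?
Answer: $436589$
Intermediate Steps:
$m = -126$
$N{\left(q \right)} = 3 + \frac{5 q}{3}$ ($N{\left(q \right)} = 3 - \frac{q + q \left(-6\right)}{3} = 3 - \frac{q - 6 q}{3} = 3 - \frac{\left(-5\right) q}{3} = 3 + \frac{5 q}{3}$)
$N{\left(m \right)} - \left(\left(-1138576 + 931328\right) - 229548\right) = \left(3 + \frac{5}{3} \left(-126\right)\right) - \left(\left(-1138576 + 931328\right) - 229548\right) = \left(3 - 210\right) - \left(-207248 - 229548\right) = -207 - -436796 = -207 + 436796 = 436589$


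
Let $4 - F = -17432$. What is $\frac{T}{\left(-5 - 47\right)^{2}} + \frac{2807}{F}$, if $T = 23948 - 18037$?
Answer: $\frac{27663581}{11786736} \approx 2.347$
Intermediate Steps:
$T = 5911$ ($T = 23948 - 18037 = 5911$)
$F = 17436$ ($F = 4 - -17432 = 4 + 17432 = 17436$)
$\frac{T}{\left(-5 - 47\right)^{2}} + \frac{2807}{F} = \frac{5911}{\left(-5 - 47\right)^{2}} + \frac{2807}{17436} = \frac{5911}{\left(-5 - 47\right)^{2}} + 2807 \cdot \frac{1}{17436} = \frac{5911}{\left(-52\right)^{2}} + \frac{2807}{17436} = \frac{5911}{2704} + \frac{2807}{17436} = \frac{27663581}{11786736}$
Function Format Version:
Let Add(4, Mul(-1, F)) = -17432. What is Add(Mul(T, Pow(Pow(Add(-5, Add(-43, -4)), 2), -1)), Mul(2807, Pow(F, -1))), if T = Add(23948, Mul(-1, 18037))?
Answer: Rational(27663581, 11786736) ≈ 2.3470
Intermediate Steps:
T = 5911 (T = Add(23948, -18037) = 5911)
F = 17436 (F = Add(4, Mul(-1, -17432)) = Add(4, 17432) = 17436)
Add(Mul(T, Pow(Pow(Add(-5, Add(-43, -4)), 2), -1)), Mul(2807, Pow(F, -1))) = Add(Mul(5911, Pow(Pow(Add(-5, Add(-43, -4)), 2), -1)), Mul(2807, Pow(17436, -1))) = Add(Mul(5911, Pow(Pow(Add(-5, -47), 2), -1)), Mul(2807, Rational(1, 17436))) = Add(Mul(5911, Pow(Pow(-52, 2), -1)), Rational(2807, 17436)) = Add(Mul(5911, Pow(2704, -1)), Rational(2807, 17436)) = Add(Mul(5911, Rational(1, 2704)), Rational(2807, 17436)) = Add(Rational(5911, 2704), Rational(2807, 17436)) = Rational(27663581, 11786736)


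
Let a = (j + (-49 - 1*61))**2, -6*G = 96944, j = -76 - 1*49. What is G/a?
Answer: -48472/165675 ≈ -0.29257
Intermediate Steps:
j = -125 (j = -76 - 49 = -125)
G = -48472/3 (G = -1/6*96944 = -48472/3 ≈ -16157.)
a = 55225 (a = (-125 + (-49 - 1*61))**2 = (-125 + (-49 - 61))**2 = (-125 - 110)**2 = (-235)**2 = 55225)
G/a = -48472/3/55225 = -48472/3*1/55225 = -48472/165675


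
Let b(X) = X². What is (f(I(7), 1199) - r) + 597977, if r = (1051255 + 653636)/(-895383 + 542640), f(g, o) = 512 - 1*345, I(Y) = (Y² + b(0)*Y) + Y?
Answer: 70330937961/117581 ≈ 5.9815e+5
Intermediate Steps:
I(Y) = Y + Y² (I(Y) = (Y² + 0²*Y) + Y = (Y² + 0*Y) + Y = (Y² + 0) + Y = Y² + Y = Y + Y²)
f(g, o) = 167 (f(g, o) = 512 - 345 = 167)
r = -568297/117581 (r = 1704891/(-352743) = 1704891*(-1/352743) = -568297/117581 ≈ -4.8332)
(f(I(7), 1199) - r) + 597977 = (167 - 1*(-568297/117581)) + 597977 = (167 + 568297/117581) + 597977 = 20204324/117581 + 597977 = 70330937961/117581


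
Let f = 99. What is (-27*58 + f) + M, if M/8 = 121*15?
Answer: 13053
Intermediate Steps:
M = 14520 (M = 8*(121*15) = 8*1815 = 14520)
(-27*58 + f) + M = (-27*58 + 99) + 14520 = (-1566 + 99) + 14520 = -1467 + 14520 = 13053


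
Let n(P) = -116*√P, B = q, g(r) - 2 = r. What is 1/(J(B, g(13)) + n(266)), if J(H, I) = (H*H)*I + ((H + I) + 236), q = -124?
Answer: 230767/53249828993 + 116*√266/53249828993 ≈ 4.3692e-6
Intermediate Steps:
g(r) = 2 + r
B = -124
J(H, I) = 236 + H + I + I*H² (J(H, I) = H²*I + (236 + H + I) = I*H² + (236 + H + I) = 236 + H + I + I*H²)
1/(J(B, g(13)) + n(266)) = 1/((236 - 124 + (2 + 13) + (2 + 13)*(-124)²) - 116*√266) = 1/((236 - 124 + 15 + 15*15376) - 116*√266) = 1/((236 - 124 + 15 + 230640) - 116*√266) = 1/(230767 - 116*√266)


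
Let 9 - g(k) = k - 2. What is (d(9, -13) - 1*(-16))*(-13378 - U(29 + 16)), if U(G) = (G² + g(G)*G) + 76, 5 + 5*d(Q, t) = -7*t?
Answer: -2315534/5 ≈ -4.6311e+5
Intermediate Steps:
d(Q, t) = -1 - 7*t/5 (d(Q, t) = -1 + (-7*t)/5 = -1 - 7*t/5)
g(k) = 11 - k (g(k) = 9 - (k - 2) = 9 - (-2 + k) = 9 + (2 - k) = 11 - k)
U(G) = 76 + G² + G*(11 - G) (U(G) = (G² + (11 - G)*G) + 76 = (G² + G*(11 - G)) + 76 = 76 + G² + G*(11 - G))
(d(9, -13) - 1*(-16))*(-13378 - U(29 + 16)) = ((-1 - 7/5*(-13)) - 1*(-16))*(-13378 - (76 + 11*(29 + 16))) = ((-1 + 91/5) + 16)*(-13378 - (76 + 11*45)) = (86/5 + 16)*(-13378 - (76 + 495)) = 166*(-13378 - 1*571)/5 = 166*(-13378 - 571)/5 = (166/5)*(-13949) = -2315534/5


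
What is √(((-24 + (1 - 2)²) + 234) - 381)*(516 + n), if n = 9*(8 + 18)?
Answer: 750*I*√170 ≈ 9778.8*I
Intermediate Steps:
n = 234 (n = 9*26 = 234)
√(((-24 + (1 - 2)²) + 234) - 381)*(516 + n) = √(((-24 + (1 - 2)²) + 234) - 381)*(516 + 234) = √(((-24 + (-1)²) + 234) - 381)*750 = √(((-24 + 1) + 234) - 381)*750 = √((-23 + 234) - 381)*750 = √(211 - 381)*750 = √(-170)*750 = (I*√170)*750 = 750*I*√170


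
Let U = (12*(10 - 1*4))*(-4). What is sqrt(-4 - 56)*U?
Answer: -576*I*sqrt(15) ≈ -2230.8*I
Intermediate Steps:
U = -288 (U = (12*(10 - 4))*(-4) = (12*6)*(-4) = 72*(-4) = -288)
sqrt(-4 - 56)*U = sqrt(-4 - 56)*(-288) = sqrt(-60)*(-288) = (2*I*sqrt(15))*(-288) = -576*I*sqrt(15)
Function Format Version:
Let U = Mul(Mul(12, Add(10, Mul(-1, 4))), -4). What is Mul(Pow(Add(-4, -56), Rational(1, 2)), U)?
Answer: Mul(-576, I, Pow(15, Rational(1, 2))) ≈ Mul(-2230.8, I)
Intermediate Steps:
U = -288 (U = Mul(Mul(12, Add(10, -4)), -4) = Mul(Mul(12, 6), -4) = Mul(72, -4) = -288)
Mul(Pow(Add(-4, -56), Rational(1, 2)), U) = Mul(Pow(Add(-4, -56), Rational(1, 2)), -288) = Mul(Pow(-60, Rational(1, 2)), -288) = Mul(Mul(2, I, Pow(15, Rational(1, 2))), -288) = Mul(-576, I, Pow(15, Rational(1, 2)))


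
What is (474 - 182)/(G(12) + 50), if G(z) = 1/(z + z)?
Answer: 7008/1201 ≈ 5.8351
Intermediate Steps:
G(z) = 1/(2*z)
(474 - 182)/(G(12) + 50) = (474 - 182)/((½)/12 + 50) = 292/((½)*(1/12) + 50) = 292/(1/24 + 50) = 292/(1201/24) = 292*(24/1201) = 7008/1201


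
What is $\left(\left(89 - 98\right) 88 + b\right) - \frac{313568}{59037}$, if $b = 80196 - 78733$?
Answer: $\frac{39300259}{59037} \approx 665.69$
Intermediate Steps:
$b = 1463$ ($b = 80196 - 78733 = 1463$)
$\left(\left(89 - 98\right) 88 + b\right) - \frac{313568}{59037} = \left(\left(89 - 98\right) 88 + 1463\right) - \frac{313568}{59037} = \left(\left(-9\right) 88 + 1463\right) - \frac{313568}{59037} = \left(-792 + 1463\right) - \frac{313568}{59037} = 671 - \frac{313568}{59037} = \frac{39300259}{59037}$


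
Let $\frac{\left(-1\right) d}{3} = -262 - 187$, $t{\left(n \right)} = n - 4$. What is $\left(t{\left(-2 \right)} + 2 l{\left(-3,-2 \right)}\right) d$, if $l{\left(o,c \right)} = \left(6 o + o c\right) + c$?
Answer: $-45798$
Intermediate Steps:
$t{\left(n \right)} = -4 + n$
$l{\left(o,c \right)} = c + 6 o + c o$ ($l{\left(o,c \right)} = \left(6 o + c o\right) + c = c + 6 o + c o$)
$d = 1347$ ($d = - 3 \left(-262 - 187\right) = \left(-3\right) \left(-449\right) = 1347$)
$\left(t{\left(-2 \right)} + 2 l{\left(-3,-2 \right)}\right) d = \left(\left(-4 - 2\right) + 2 \left(-2 + 6 \left(-3\right) - -6\right)\right) 1347 = \left(-6 + 2 \left(-2 - 18 + 6\right)\right) 1347 = \left(-6 + 2 \left(-14\right)\right) 1347 = \left(-6 - 28\right) 1347 = \left(-34\right) 1347 = -45798$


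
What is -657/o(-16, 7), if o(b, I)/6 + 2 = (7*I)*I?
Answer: -219/682 ≈ -0.32111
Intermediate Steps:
o(b, I) = -12 + 42*I² (o(b, I) = -12 + 6*((7*I)*I) = -12 + 6*(7*I²) = -12 + 42*I²)
-657/o(-16, 7) = -657/(-12 + 42*7²) = -657/(-12 + 42*49) = -657/(-12 + 2058) = -657/2046 = -657*1/2046 = -219/682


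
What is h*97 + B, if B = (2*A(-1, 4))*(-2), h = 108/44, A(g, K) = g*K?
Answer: 2795/11 ≈ 254.09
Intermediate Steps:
A(g, K) = K*g
h = 27/11 (h = 108*(1/44) = 27/11 ≈ 2.4545)
B = 16 (B = (2*(4*(-1)))*(-2) = (2*(-4))*(-2) = -8*(-2) = 16)
h*97 + B = (27/11)*97 + 16 = 2619/11 + 16 = 2795/11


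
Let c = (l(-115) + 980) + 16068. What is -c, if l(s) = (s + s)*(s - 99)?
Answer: -66268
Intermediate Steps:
l(s) = 2*s*(-99 + s) (l(s) = (2*s)*(-99 + s) = 2*s*(-99 + s))
c = 66268 (c = (2*(-115)*(-99 - 115) + 980) + 16068 = (2*(-115)*(-214) + 980) + 16068 = (49220 + 980) + 16068 = 50200 + 16068 = 66268)
-c = -1*66268 = -66268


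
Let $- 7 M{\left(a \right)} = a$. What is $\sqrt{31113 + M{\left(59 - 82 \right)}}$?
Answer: $\frac{\sqrt{1524698}}{7} \approx 176.4$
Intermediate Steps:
$M{\left(a \right)} = - \frac{a}{7}$
$\sqrt{31113 + M{\left(59 - 82 \right)}} = \sqrt{31113 - \frac{59 - 82}{7}} = \sqrt{31113 - - \frac{23}{7}} = \sqrt{31113 + \frac{23}{7}} = \sqrt{\frac{217814}{7}} = \frac{\sqrt{1524698}}{7}$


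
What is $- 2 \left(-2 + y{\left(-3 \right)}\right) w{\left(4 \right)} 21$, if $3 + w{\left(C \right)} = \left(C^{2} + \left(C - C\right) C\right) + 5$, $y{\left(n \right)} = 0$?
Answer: $1512$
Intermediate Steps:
$w{\left(C \right)} = 2 + C^{2}$ ($w{\left(C \right)} = -3 + \left(\left(C^{2} + \left(C - C\right) C\right) + 5\right) = -3 + \left(\left(C^{2} + 0 C\right) + 5\right) = -3 + \left(\left(C^{2} + 0\right) + 5\right) = -3 + \left(C^{2} + 5\right) = -3 + \left(5 + C^{2}\right) = 2 + C^{2}$)
$- 2 \left(-2 + y{\left(-3 \right)}\right) w{\left(4 \right)} 21 = - 2 \left(-2 + 0\right) \left(2 + 4^{2}\right) 21 = \left(-2\right) \left(-2\right) \left(2 + 16\right) 21 = 4 \cdot 18 \cdot 21 = 72 \cdot 21 = 1512$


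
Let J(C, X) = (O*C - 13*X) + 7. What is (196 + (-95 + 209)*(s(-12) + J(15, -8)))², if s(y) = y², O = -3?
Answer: 582546496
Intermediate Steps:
J(C, X) = 7 - 13*X - 3*C (J(C, X) = (-3*C - 13*X) + 7 = (-13*X - 3*C) + 7 = 7 - 13*X - 3*C)
(196 + (-95 + 209)*(s(-12) + J(15, -8)))² = (196 + (-95 + 209)*((-12)² + (7 - 13*(-8) - 3*15)))² = (196 + 114*(144 + (7 + 104 - 45)))² = (196 + 114*(144 + 66))² = (196 + 114*210)² = (196 + 23940)² = 24136² = 582546496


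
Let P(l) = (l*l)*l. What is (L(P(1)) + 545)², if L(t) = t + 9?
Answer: 308025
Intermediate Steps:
P(l) = l³ (P(l) = l²*l = l³)
L(t) = 9 + t
(L(P(1)) + 545)² = ((9 + 1³) + 545)² = ((9 + 1) + 545)² = (10 + 545)² = 555² = 308025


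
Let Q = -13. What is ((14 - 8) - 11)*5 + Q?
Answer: -38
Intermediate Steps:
((14 - 8) - 11)*5 + Q = ((14 - 8) - 11)*5 - 13 = (6 - 11)*5 - 13 = -5*5 - 13 = -25 - 13 = -38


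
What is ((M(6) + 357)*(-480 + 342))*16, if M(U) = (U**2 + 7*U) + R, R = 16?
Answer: -995808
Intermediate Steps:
M(U) = 16 + U**2 + 7*U (M(U) = (U**2 + 7*U) + 16 = 16 + U**2 + 7*U)
((M(6) + 357)*(-480 + 342))*16 = (((16 + 6**2 + 7*6) + 357)*(-480 + 342))*16 = (((16 + 36 + 42) + 357)*(-138))*16 = ((94 + 357)*(-138))*16 = (451*(-138))*16 = -62238*16 = -995808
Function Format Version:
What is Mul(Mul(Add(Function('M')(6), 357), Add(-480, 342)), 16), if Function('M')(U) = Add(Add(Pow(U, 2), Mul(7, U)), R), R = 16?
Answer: -995808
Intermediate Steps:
Function('M')(U) = Add(16, Pow(U, 2), Mul(7, U)) (Function('M')(U) = Add(Add(Pow(U, 2), Mul(7, U)), 16) = Add(16, Pow(U, 2), Mul(7, U)))
Mul(Mul(Add(Function('M')(6), 357), Add(-480, 342)), 16) = Mul(Mul(Add(Add(16, Pow(6, 2), Mul(7, 6)), 357), Add(-480, 342)), 16) = Mul(Mul(Add(Add(16, 36, 42), 357), -138), 16) = Mul(Mul(Add(94, 357), -138), 16) = Mul(Mul(451, -138), 16) = Mul(-62238, 16) = -995808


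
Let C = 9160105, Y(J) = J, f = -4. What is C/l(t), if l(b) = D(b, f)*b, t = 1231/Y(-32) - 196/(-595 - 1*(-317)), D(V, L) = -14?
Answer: 20372073520/1175811 ≈ 17326.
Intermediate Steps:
t = -167973/4448 (t = 1231/(-32) - 196/(-595 - 1*(-317)) = 1231*(-1/32) - 196/(-595 + 317) = -1231/32 - 196/(-278) = -1231/32 - 196*(-1/278) = -1231/32 + 98/139 = -167973/4448 ≈ -37.764)
l(b) = -14*b
C/l(t) = 9160105/((-14*(-167973/4448))) = 9160105/(1175811/2224) = 9160105*(2224/1175811) = 20372073520/1175811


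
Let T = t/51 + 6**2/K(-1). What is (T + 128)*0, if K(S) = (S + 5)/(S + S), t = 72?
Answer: 0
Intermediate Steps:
K(S) = (5 + S)/(2*S) (K(S) = (5 + S)/((2*S)) = (5 + S)*(1/(2*S)) = (5 + S)/(2*S))
T = -282/17 (T = 72/51 + 6**2/(((1/2)*(5 - 1)/(-1))) = 72*(1/51) + 36/(((1/2)*(-1)*4)) = 24/17 + 36/(-2) = 24/17 + 36*(-1/2) = 24/17 - 18 = -282/17 ≈ -16.588)
(T + 128)*0 = (-282/17 + 128)*0 = (1894/17)*0 = 0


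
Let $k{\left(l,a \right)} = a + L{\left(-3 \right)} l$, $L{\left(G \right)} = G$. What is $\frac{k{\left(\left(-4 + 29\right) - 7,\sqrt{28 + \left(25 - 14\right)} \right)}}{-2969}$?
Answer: $\frac{54}{2969} - \frac{\sqrt{39}}{2969} \approx 0.016085$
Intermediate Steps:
$k{\left(l,a \right)} = a - 3 l$
$\frac{k{\left(\left(-4 + 29\right) - 7,\sqrt{28 + \left(25 - 14\right)} \right)}}{-2969} = \frac{\sqrt{28 + \left(25 - 14\right)} - 3 \left(\left(-4 + 29\right) - 7\right)}{-2969} = \left(\sqrt{28 + \left(25 - 14\right)} - 3 \left(25 - 7\right)\right) \left(- \frac{1}{2969}\right) = \left(\sqrt{28 + 11} - 54\right) \left(- \frac{1}{2969}\right) = \left(\sqrt{39} - 54\right) \left(- \frac{1}{2969}\right) = \left(-54 + \sqrt{39}\right) \left(- \frac{1}{2969}\right) = \frac{54}{2969} - \frac{\sqrt{39}}{2969}$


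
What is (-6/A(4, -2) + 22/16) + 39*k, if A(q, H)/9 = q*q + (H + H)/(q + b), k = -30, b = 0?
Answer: -420721/360 ≈ -1168.7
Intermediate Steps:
A(q, H) = 9*q² + 18*H/q (A(q, H) = 9*(q*q + (H + H)/(q + 0)) = 9*(q² + (2*H)/q) = 9*(q² + 2*H/q) = 9*q² + 18*H/q)
(-6/A(4, -2) + 22/16) + 39*k = (-6*4/(9*(4³ + 2*(-2))) + 22/16) + 39*(-30) = (-6*4/(9*(64 - 4)) + 22*(1/16)) - 1170 = (-6/(9*(¼)*60) + 11/8) - 1170 = (-6/135 + 11/8) - 1170 = (-6*1/135 + 11/8) - 1170 = (-2/45 + 11/8) - 1170 = 479/360 - 1170 = -420721/360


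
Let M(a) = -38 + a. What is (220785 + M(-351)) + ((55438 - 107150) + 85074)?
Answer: 253758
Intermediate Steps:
(220785 + M(-351)) + ((55438 - 107150) + 85074) = (220785 + (-38 - 351)) + ((55438 - 107150) + 85074) = (220785 - 389) + (-51712 + 85074) = 220396 + 33362 = 253758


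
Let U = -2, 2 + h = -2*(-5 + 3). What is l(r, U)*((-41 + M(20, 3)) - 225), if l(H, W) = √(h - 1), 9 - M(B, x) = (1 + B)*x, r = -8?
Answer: -320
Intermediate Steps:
h = 2 (h = -2 - 2*(-5 + 3) = -2 - 2*(-2) = -2 + 4 = 2)
M(B, x) = 9 - x*(1 + B) (M(B, x) = 9 - (1 + B)*x = 9 - x*(1 + B))
l(H, W) = 1 (l(H, W) = √(2 - 1) = √1 = 1)
l(r, U)*((-41 + M(20, 3)) - 225) = 1*((-41 + (9 - 1*3 - 1*20*3)) - 225) = 1*((-41 + (9 - 3 - 60)) - 225) = 1*((-41 - 54) - 225) = 1*(-95 - 225) = 1*(-320) = -320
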